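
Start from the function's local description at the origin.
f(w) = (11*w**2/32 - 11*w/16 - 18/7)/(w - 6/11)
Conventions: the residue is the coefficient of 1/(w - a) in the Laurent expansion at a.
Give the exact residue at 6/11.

At the order-1 pole 6/11 set g(w) = (w - (6/11))*f(w) = 11*w**2/32 - 11*w/16 - 18/7.
Simple pole: residue = g(a) at a = 6/11, which is -219/77.

The residue is -219/77.


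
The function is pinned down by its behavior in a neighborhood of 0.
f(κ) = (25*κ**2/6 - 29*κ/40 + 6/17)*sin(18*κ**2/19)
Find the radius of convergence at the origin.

The radius of convergence is infinite.

The factor sin(18*κ**2/19) is entire and contributes no finite singular point.
The polynomial part has no poles.
No finite singular points: the Taylor series at 0 converges everywhere.


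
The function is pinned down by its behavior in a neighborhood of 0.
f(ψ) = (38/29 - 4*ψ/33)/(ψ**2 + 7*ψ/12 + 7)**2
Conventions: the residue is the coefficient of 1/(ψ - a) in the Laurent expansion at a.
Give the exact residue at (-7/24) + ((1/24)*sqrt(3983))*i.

The residue is -((1483584/5060708191)*sqrt(3983))*i.

The factor ψ**2 + 7*ψ/12 + 7 splits as (ψ - a)(ψ - a') with a = (-7/24) + ((1/24)*sqrt(3983))*i, a' = (-7/24) - ((1/24)*sqrt(3983))*i. At the order-2 pole a set g(ψ) = (ψ - a)^2*f(ψ) = [38/29 - 4*ψ/33] / (ψ - a')^2.
Order-2 pole: residue = g'(a); g'((-7/24) + ((1/24)*sqrt(3983))*i) = -((1483584/5060708191)*sqrt(3983))*i, so the residue is -((1483584/5060708191)*sqrt(3983))*i.


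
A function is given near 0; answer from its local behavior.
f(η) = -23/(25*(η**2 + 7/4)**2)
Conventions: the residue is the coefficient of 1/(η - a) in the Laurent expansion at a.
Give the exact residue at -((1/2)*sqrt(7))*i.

The factor η**2 + 7/4 splits as (η - a)(η - a') with a = -((1/2)*sqrt(7))*i, a' = ((1/2)*sqrt(7))*i. At the order-2 pole a set g(η) = (η - a)^2*f(η) = [-23/25] / (η - a')^2.
Order-2 pole: residue = g'(a); g'(-((1/2)*sqrt(7))*i) = -((46/1225)*sqrt(7))*i, so the residue is -((46/1225)*sqrt(7))*i.

The residue is -((46/1225)*sqrt(7))*i.


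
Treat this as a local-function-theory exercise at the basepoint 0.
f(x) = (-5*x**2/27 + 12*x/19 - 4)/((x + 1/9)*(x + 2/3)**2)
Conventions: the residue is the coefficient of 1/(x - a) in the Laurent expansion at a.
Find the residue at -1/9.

The residue is -169223/12825.

At the order-1 pole -1/9 set g(x) = (x - (-1/9))*f(x) = (-5*x**2/27 + 12*x/19 - 4)/(x + 2/3)**2.
Simple pole: residue = g(a) at a = -1/9, which is -169223/12825.


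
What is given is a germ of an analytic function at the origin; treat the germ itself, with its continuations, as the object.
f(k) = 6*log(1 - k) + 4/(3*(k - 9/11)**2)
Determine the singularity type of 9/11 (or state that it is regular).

The denominator factor k - 9/11 vanishes at 9/11 and appears to the power 2; the numerator there equals 4/3, nonzero, and no other factor vanishes.
The branch terms are analytic at this point.
Hence a pole whose order is the multiplicity, 2.

The point is a pole of order 2.


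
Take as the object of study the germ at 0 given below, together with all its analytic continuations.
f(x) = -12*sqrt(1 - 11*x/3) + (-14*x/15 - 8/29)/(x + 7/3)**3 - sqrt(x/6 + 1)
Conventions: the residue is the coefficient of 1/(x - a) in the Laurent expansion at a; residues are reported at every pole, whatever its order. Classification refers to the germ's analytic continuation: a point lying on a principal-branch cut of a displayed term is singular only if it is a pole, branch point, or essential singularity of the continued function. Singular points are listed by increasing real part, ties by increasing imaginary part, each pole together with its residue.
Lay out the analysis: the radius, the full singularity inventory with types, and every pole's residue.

Radius of convergence at 0: 3/11.
At -6: an algebraic (square-root) branch point.
At -7/3: a pole of order 3; residue 0.
At 3/11: an algebraic (square-root) branch point.

Denominator factor (x + 7/3)^3: pole of order 3 at -7/3, modulus 7/3.
Branch term (-12)*sqrt(1 - x/(3/11)): its argument vanishes at x = 3/11, a square-root branch point, modulus 3/11.
Branch term (-1)*sqrt(1 - x/(-6)): its argument vanishes at x = -6, a square-root branch point, modulus 6.
The radius of convergence is the smallest modulus among the singular points: 3/11.
The branch terms are analytic at -7/3 and contribute nothing to the residue; only the rational part matters.
At the order-3 pole -7/3 set g(x) = (x - (-7/3))^3*(rational part) = -14*x/15 - 8/29.
Order-3 pole: residue = g''(a)/2; g''(-7/3) = 0, so the residue is 0.
List the singular points by increasing real part (a conjugate pair: the negative imaginary part first).


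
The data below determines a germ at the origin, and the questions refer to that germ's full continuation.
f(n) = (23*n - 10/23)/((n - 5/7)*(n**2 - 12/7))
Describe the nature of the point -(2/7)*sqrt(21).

The point is a pole of order 1.

The denominator factor n**2 - 12/7 vanishes at -(2/7)*sqrt(21) and appears to the power 1; the numerator there equals -10/23 - (46/7)*sqrt(21), nonzero, and no other factor vanishes.
Hence a pole whose order is the multiplicity, 1.


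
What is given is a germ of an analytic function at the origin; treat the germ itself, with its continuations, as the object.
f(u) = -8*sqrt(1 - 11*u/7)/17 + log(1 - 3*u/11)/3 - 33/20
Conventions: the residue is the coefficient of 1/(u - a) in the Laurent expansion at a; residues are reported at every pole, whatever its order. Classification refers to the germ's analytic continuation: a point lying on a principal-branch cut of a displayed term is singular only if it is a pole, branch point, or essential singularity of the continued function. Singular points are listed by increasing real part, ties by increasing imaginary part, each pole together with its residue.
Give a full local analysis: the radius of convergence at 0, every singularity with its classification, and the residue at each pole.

Radius of convergence at 0: 7/11.
At 7/11: an algebraic (square-root) branch point.
At 11/3: a logarithmic branch point.

Branch term (1/3)*log(1 - u/(11/3)): its argument vanishes at u = 11/3, a logarithmic branch point, modulus 11/3.
Branch term (-8/17)*sqrt(1 - u/(7/11)): its argument vanishes at u = 7/11, a square-root branch point, modulus 7/11.
The radius of convergence is the smallest modulus among the singular points: 7/11.
List the singular points by increasing real part (a conjugate pair: the negative imaginary part first).


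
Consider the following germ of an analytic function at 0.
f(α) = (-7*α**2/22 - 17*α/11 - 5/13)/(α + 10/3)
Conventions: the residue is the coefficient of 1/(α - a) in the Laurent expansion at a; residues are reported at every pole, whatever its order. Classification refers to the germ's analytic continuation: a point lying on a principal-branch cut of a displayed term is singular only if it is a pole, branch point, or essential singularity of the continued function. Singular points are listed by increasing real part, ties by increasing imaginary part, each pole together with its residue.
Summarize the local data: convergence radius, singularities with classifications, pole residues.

Denominator factor (α + 10/3): pole of order 1 at -10/3, modulus 10/3.
The radius of convergence is the smallest modulus among the singular points: 10/3.
At the order-1 pole -10/3 set g(α) = (α - (-10/3))*f(α) = -7*α**2/22 - 17*α/11 - 5/13.
Simple pole: residue = g(a) at a = -10/3, which is 1585/1287.

Radius of convergence at 0: 10/3.
At -10/3: a pole of order 1; residue 1585/1287.


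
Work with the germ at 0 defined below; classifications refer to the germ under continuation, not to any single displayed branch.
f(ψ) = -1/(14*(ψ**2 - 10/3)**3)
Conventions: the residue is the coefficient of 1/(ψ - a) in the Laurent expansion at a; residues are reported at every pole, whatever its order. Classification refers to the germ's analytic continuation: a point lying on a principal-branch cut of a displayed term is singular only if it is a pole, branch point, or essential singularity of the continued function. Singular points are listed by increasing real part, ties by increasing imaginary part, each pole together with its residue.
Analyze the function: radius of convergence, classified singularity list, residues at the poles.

Denominator factor (ψ**2 - 10/3)^3: discriminant 40/3, real irrational roots (1/3)*sqrt(30) and -(1/3)*sqrt(30); poles of order 3, moduli (1/3)*sqrt(30) and (1/3)*sqrt(30).
The radius of convergence is the smallest modulus among the singular points: (1/3)*sqrt(30).
The factor ψ**2 - 10/3 splits as (ψ - a)(ψ - a') with a = -(1/3)*sqrt(30), a' = (1/3)*sqrt(30). At the order-3 pole a set g(ψ) = (ψ - a)^3*f(ψ) = [-1/14] / (ψ - a')^3.
Order-3 pole: residue = g''(a)/2; g''(-(1/3)*sqrt(30)) = (27/112000)*sqrt(30), so the residue is (27/224000)*sqrt(30).
The factor ψ**2 - 10/3 splits as (ψ - a)(ψ - a') with a = (1/3)*sqrt(30), a' = -(1/3)*sqrt(30). At the order-3 pole a set g(ψ) = (ψ - a)^3*f(ψ) = [-1/14] / (ψ - a')^3.
Order-3 pole: residue = g''(a)/2; g''((1/3)*sqrt(30)) = -(27/112000)*sqrt(30), so the residue is -(27/224000)*sqrt(30).
List the singular points by increasing real part (a conjugate pair: the negative imaginary part first).

Radius of convergence at 0: (1/3)*sqrt(30).
At -(1/3)*sqrt(30): a pole of order 3; residue (27/224000)*sqrt(30).
At (1/3)*sqrt(30): a pole of order 3; residue -(27/224000)*sqrt(30).


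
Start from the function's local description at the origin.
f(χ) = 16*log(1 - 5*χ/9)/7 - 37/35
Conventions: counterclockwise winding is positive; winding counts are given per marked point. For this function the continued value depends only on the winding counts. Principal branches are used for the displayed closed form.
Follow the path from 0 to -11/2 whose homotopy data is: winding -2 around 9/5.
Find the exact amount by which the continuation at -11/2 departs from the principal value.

The rational part is single-valued and drops out of the difference; each branch term changes only by its own monodromy.
(16/7)*log(1 - χ/(9/5)): each positive loop around 9/5 adds 2*pi*i to the log, so winding -2 contributes (16/7)*(-2)*2*pi*i = -(64/7)*pi*i.
Summing the contributions at χ = -11/2 gives -(64/7)*pi*i.

Continued minus principal equals -(64/7)*pi*i.


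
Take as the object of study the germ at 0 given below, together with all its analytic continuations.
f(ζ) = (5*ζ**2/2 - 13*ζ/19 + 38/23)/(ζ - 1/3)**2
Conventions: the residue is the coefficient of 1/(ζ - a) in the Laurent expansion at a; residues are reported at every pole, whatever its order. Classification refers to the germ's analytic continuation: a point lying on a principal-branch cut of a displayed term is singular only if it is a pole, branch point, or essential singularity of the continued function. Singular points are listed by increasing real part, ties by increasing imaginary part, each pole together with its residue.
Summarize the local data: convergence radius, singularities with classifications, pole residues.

Radius of convergence at 0: 1/3.
At 1/3: a pole of order 2; residue 56/57.

Denominator factor (ζ - 1/3)^2: pole of order 2 at 1/3, modulus 1/3.
The radius of convergence is the smallest modulus among the singular points: 1/3.
At the order-2 pole 1/3 set g(ζ) = (ζ - (1/3))^2*f(ζ) = 5*ζ**2/2 - 13*ζ/19 + 38/23.
Order-2 pole: residue = g'(a); g'(1/3) = 56/57, so the residue is 56/57.


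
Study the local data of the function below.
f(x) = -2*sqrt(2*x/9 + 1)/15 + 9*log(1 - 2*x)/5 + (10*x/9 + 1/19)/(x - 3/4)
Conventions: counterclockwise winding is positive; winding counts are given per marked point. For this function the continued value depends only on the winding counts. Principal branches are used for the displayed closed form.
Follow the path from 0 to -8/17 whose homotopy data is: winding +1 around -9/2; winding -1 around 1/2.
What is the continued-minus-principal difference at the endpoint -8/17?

The rational part is single-valued and drops out of the difference; each branch term changes only by its own monodromy.
(9/5)*log(1 - x/(1/2)): each positive loop around 1/2 adds 2*pi*i to the log, so winding -1 contributes (9/5)*(-1)*2*pi*i = -(18/5)*pi*i.
(-2/15)*sqrt(1 - x/(-9/2)): winding +1 is odd, the square root flips sign, contributing -2*(-2/15)*sqrt(1 - (-8/17)/(-9/2)) = -2*(-2/15)*sqrt(137/153) = (4/765)*sqrt(2329).
Summing the contributions at x = -8/17 gives ((4/765)*sqrt(2329)) - ((18/5)*pi)*i.

Continued minus principal equals ((4/765)*sqrt(2329)) - ((18/5)*pi)*i.


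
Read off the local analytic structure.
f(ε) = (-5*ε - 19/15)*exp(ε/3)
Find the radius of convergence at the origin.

The radius of convergence is infinite.

The factor exp(ε/3) is entire and contributes no finite singular point.
The polynomial part has no poles.
No finite singular points: the Taylor series at 0 converges everywhere.


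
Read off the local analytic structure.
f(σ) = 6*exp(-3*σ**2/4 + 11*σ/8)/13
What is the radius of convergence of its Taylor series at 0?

The radius of convergence is infinite.

The factor exp(-3*σ**2/4 + 11*σ/8) is entire and contributes no finite singular point.
The polynomial part has no poles.
No finite singular points: the Taylor series at 0 converges everywhere.


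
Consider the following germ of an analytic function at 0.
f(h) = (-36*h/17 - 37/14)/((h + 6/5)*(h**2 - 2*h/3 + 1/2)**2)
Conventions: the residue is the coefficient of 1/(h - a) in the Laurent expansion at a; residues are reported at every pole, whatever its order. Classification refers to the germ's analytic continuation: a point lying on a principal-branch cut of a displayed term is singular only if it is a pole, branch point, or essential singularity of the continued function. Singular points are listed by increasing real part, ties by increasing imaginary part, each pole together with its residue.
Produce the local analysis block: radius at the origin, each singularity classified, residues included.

Denominator factor (h**2 - 2*h/3 + 1/2)^2: discriminant -14/9, complex-conjugate roots (1/3) + ((1/6)*sqrt(14))*i and (1/3) - ((1/6)*sqrt(14))*i; poles of order 2, moduli (1/2)*sqrt(2) and (1/2)*sqrt(2).
Denominator factor (h + 6/5): pole of order 1 at -6/5, modulus 6/5.
The radius of convergence is the smallest modulus among the singular points: (1/2)*sqrt(2).
At the order-1 pole -6/5 set g(h) = (h - (-6/5))*f(h) = (-36*h/17 - 37/14)/(h**2 - 2*h/3 + 1/2)**2.
Simple pole: residue = g(a) at a = -6/5, which is -30250/2233511.
The factor h**2 - 2*h/3 + 1/2 splits as (h - a)(h - a') with a = (1/3) - ((1/6)*sqrt(14))*i, a' = (1/3) + ((1/6)*sqrt(14))*i. At the order-2 pole a set g(h) = (h - a)^2*f(h) = [(-36*h/17 - 37/14)/(h + 6/5)] / (h - a')^2.
Order-2 pole: residue = g'(a); g'((1/3) - ((1/6)*sqrt(14))*i) = (15125/2233511) - ((132109765/218884078)*sqrt(14))*i, so the residue is (15125/2233511) - ((132109765/218884078)*sqrt(14))*i.
The factor h**2 - 2*h/3 + 1/2 splits as (h - a)(h - a') with a = (1/3) + ((1/6)*sqrt(14))*i, a' = (1/3) - ((1/6)*sqrt(14))*i. At the order-2 pole a set g(h) = (h - a)^2*f(h) = [(-36*h/17 - 37/14)/(h + 6/5)] / (h - a')^2.
Order-2 pole: residue = g'(a); g'((1/3) + ((1/6)*sqrt(14))*i) = (15125/2233511) + ((132109765/218884078)*sqrt(14))*i, so the residue is (15125/2233511) + ((132109765/218884078)*sqrt(14))*i.
List the singular points by increasing real part (a conjugate pair: the negative imaginary part first).

Radius of convergence at 0: (1/2)*sqrt(2).
At -6/5: a pole of order 1; residue -30250/2233511.
At (1/3) - ((1/6)*sqrt(14))*i: a pole of order 2; residue (15125/2233511) - ((132109765/218884078)*sqrt(14))*i.
At (1/3) + ((1/6)*sqrt(14))*i: a pole of order 2; residue (15125/2233511) + ((132109765/218884078)*sqrt(14))*i.


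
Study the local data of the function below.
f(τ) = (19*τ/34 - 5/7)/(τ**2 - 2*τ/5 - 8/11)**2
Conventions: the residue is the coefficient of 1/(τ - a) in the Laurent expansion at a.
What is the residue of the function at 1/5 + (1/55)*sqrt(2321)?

The residue is (197175/42383992)*sqrt(2321).

The factor τ**2 - 2*τ/5 - 8/11 splits as (τ - a)(τ - a') with a = 1/5 + (1/55)*sqrt(2321), a' = 1/5 - (1/55)*sqrt(2321). At the order-2 pole a set g(τ) = (τ - a)^2*f(τ) = [19*τ/34 - 5/7] / (τ - a')^2.
Order-2 pole: residue = g'(a); g'(1/5 + (1/55)*sqrt(2321)) = (197175/42383992)*sqrt(2321), so the residue is (197175/42383992)*sqrt(2321).


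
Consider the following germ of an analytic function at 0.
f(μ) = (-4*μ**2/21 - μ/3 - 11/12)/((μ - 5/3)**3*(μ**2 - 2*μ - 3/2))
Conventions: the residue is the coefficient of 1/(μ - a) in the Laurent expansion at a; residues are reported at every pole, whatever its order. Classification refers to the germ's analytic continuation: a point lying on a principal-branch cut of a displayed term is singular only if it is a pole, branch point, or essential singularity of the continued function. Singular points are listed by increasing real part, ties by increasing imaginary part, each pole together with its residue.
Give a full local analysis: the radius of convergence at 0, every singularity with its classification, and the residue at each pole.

Radius of convergence at 0: -1 + (1/2)*sqrt(10).
At 1 - (1/2)*sqrt(10): a pole of order 1; residue -454383/709142 + (346932/1772855)*sqrt(10).
At 5/3: a pole of order 3; residue 454383/354571.
At 1 + (1/2)*sqrt(10): a pole of order 1; residue -454383/709142 - (346932/1772855)*sqrt(10).

Denominator factor (μ - 5/3)^3: pole of order 3 at 5/3, modulus 5/3.
Denominator factor (μ**2 - 2*μ - 3/2): discriminant 10, real irrational roots 1 + (1/2)*sqrt(10) and 1 - (1/2)*sqrt(10); poles of order 1, moduli 1 + (1/2)*sqrt(10) and -1 + (1/2)*sqrt(10).
The radius of convergence is the smallest modulus among the singular points: -1 + (1/2)*sqrt(10).
The factor μ**2 - 2*μ - 3/2 splits as (μ - a)(μ - a') with a = 1 - (1/2)*sqrt(10), a' = 1 + (1/2)*sqrt(10). At the order-1 pole a set g(μ) = (μ - a)*f(μ) = [(-4*μ**2/21 - μ/3 - 11/12)/(μ - 5/3)**3] / (μ - a').
Simple pole: residue = g(a) at a = 1 - (1/2)*sqrt(10), which is -454383/709142 + (346932/1772855)*sqrt(10).
At the order-3 pole 5/3 set g(μ) = (μ - (5/3))^3*f(μ) = (-4*μ**2/21 - μ/3 - 11/12)/(μ**2 - 2*μ - 3/2).
Order-3 pole: residue = g''(a)/2; g''(5/3) = 908766/354571, so the residue is 454383/354571.
The factor μ**2 - 2*μ - 3/2 splits as (μ - a)(μ - a') with a = 1 + (1/2)*sqrt(10), a' = 1 - (1/2)*sqrt(10). At the order-1 pole a set g(μ) = (μ - a)*f(μ) = [(-4*μ**2/21 - μ/3 - 11/12)/(μ - 5/3)**3] / (μ - a').
Simple pole: residue = g(a) at a = 1 + (1/2)*sqrt(10), which is -454383/709142 - (346932/1772855)*sqrt(10).
List the singular points by increasing real part (a conjugate pair: the negative imaginary part first).


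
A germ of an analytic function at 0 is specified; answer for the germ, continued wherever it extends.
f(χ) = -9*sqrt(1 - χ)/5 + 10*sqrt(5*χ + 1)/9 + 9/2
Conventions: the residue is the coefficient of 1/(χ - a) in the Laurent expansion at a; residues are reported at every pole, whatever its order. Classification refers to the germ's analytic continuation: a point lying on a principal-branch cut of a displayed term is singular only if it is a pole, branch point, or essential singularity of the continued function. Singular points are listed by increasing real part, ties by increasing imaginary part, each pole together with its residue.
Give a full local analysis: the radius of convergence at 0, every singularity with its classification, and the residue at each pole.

Branch term (10/9)*sqrt(1 - χ/(-1/5)): its argument vanishes at χ = -1/5, a square-root branch point, modulus 1/5.
Branch term (-9/5)*sqrt(1 - χ/(1)): its argument vanishes at χ = 1, a square-root branch point, modulus 1.
The radius of convergence is the smallest modulus among the singular points: 1/5.
List the singular points by increasing real part (a conjugate pair: the negative imaginary part first).

Radius of convergence at 0: 1/5.
At -1/5: an algebraic (square-root) branch point.
At 1: an algebraic (square-root) branch point.


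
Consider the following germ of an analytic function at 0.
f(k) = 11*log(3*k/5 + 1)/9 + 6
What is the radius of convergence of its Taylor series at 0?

The radius of convergence is 5/3.

Branch term (11/9)*log(1 - k/(-5/3)): its argument vanishes at k = -5/3, a logarithmic branch point, modulus 5/3.
The radius of convergence is the smallest modulus among the singular points: 5/3.


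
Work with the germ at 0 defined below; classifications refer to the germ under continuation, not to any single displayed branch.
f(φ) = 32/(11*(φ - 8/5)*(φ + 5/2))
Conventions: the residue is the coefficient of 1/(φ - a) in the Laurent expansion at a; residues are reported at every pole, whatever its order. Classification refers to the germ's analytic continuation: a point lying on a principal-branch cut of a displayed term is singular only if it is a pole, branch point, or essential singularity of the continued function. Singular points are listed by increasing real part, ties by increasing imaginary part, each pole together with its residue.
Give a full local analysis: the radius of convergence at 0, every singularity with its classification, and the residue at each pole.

Radius of convergence at 0: 8/5.
At -5/2: a pole of order 1; residue -320/451.
At 8/5: a pole of order 1; residue 320/451.

Denominator factor (φ - 8/5): pole of order 1 at 8/5, modulus 8/5.
Denominator factor (φ + 5/2): pole of order 1 at -5/2, modulus 5/2.
The radius of convergence is the smallest modulus among the singular points: 8/5.
At the order-1 pole -5/2 set g(φ) = (φ - (-5/2))*f(φ) = 32/(11*(φ - 8/5)).
Simple pole: residue = g(a) at a = -5/2, which is -320/451.
At the order-1 pole 8/5 set g(φ) = (φ - (8/5))*f(φ) = 32/(11*(φ + 5/2)).
Simple pole: residue = g(a) at a = 8/5, which is 320/451.
List the singular points by increasing real part (a conjugate pair: the negative imaginary part first).


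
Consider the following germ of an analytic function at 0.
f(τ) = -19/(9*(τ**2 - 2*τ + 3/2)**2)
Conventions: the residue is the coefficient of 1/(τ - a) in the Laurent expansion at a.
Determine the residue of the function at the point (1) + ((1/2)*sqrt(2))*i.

The residue is ((19/18)*sqrt(2))*i.

The factor τ**2 - 2*τ + 3/2 splits as (τ - a)(τ - a') with a = (1) + ((1/2)*sqrt(2))*i, a' = (1) - ((1/2)*sqrt(2))*i. At the order-2 pole a set g(τ) = (τ - a)^2*f(τ) = [-19/9] / (τ - a')^2.
Order-2 pole: residue = g'(a); g'((1) + ((1/2)*sqrt(2))*i) = ((19/18)*sqrt(2))*i, so the residue is ((19/18)*sqrt(2))*i.


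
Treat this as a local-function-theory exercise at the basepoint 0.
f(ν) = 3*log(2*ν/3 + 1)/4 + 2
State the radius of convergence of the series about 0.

The radius of convergence is 3/2.

Branch term (3/4)*log(1 - ν/(-3/2)): its argument vanishes at ν = -3/2, a logarithmic branch point, modulus 3/2.
The radius of convergence is the smallest modulus among the singular points: 3/2.


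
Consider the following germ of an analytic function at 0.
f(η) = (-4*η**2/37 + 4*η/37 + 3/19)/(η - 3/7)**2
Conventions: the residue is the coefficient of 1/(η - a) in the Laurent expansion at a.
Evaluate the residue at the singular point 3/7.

The residue is 4/259.

At the order-2 pole 3/7 set g(η) = (η - (3/7))^2*f(η) = -4*η**2/37 + 4*η/37 + 3/19.
Order-2 pole: residue = g'(a); g'(3/7) = 4/259, so the residue is 4/259.


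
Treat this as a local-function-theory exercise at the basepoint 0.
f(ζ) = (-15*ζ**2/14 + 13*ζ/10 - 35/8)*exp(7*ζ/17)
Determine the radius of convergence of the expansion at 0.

The radius of convergence is infinite.

The factor exp(7*ζ/17) is entire and contributes no finite singular point.
The polynomial part has no poles.
No finite singular points: the Taylor series at 0 converges everywhere.


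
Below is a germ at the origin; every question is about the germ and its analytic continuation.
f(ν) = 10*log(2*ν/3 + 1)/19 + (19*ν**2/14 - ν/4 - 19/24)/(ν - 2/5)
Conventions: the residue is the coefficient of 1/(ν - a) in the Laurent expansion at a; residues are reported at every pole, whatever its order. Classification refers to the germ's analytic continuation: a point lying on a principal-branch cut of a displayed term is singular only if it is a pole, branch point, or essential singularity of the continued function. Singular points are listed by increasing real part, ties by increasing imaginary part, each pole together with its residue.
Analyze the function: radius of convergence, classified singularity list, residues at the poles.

Radius of convergence at 0: 2/5.
At -3/2: a logarithmic branch point.
At 2/5: a pole of order 1; residue -2833/4200.

Denominator factor (ν - 2/5): pole of order 1 at 2/5, modulus 2/5.
Branch term (10/19)*log(1 - ν/(-3/2)): its argument vanishes at ν = -3/2, a logarithmic branch point, modulus 3/2.
The radius of convergence is the smallest modulus among the singular points: 2/5.
The branch term is analytic at 2/5 and contributes nothing to the residue; only the rational part matters.
At the order-1 pole 2/5 set g(ν) = (ν - (2/5))*(rational part) = 19*ν**2/14 - ν/4 - 19/24.
Simple pole: residue = g(a) at a = 2/5, which is -2833/4200.
List the singular points by increasing real part (a conjugate pair: the negative imaginary part first).


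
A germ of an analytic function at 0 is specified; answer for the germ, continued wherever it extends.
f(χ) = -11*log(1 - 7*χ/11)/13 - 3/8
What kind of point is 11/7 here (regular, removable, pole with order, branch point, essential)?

The term (-11/13)*log(1 - χ/(11/7)) has argument 1 - 11/7/(11/7) = 0 at 11/7: a logarithmic (infinitely-sheeted) branch point; the remaining terms are analytic or single-valued there.

The point is a logarithmic branch point.


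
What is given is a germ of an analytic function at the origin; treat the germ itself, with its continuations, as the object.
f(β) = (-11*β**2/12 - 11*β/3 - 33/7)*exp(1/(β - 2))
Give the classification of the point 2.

The exponent 1/(β - (2)) has a pole at 2, so exp(1/(β - (2))) takes every nonzero value near it: an essential singularity (not a pole of any order).

The point is an essential singularity.


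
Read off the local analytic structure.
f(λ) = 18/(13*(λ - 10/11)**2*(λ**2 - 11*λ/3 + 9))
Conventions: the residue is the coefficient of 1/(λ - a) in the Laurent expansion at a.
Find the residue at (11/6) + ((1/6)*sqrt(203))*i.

The residue is (-2192157/72220837) + ((34045407/14660829911)*sqrt(203))*i.

The factor λ**2 - 11*λ/3 + 9 splits as (λ - a)(λ - a') with a = (11/6) + ((1/6)*sqrt(203))*i, a' = (11/6) - ((1/6)*sqrt(203))*i. At the order-1 pole a set g(λ) = (λ - a)*f(λ) = [18/(13*(λ - 10/11)**2)] / (λ - a').
Simple pole: residue = g(a) at a = (11/6) + ((1/6)*sqrt(203))*i, which is (-2192157/72220837) + ((34045407/14660829911)*sqrt(203))*i.


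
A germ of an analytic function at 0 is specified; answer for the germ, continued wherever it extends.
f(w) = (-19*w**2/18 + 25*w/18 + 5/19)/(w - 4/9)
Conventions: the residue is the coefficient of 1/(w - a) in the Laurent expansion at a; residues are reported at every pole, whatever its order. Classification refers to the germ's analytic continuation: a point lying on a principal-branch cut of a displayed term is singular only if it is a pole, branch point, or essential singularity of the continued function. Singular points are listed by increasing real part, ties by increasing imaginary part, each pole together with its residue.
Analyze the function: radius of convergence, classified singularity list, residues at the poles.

Radius of convergence at 0: 4/9.
At 4/9: a pole of order 1; residue 9307/13851.

Denominator factor (w - 4/9): pole of order 1 at 4/9, modulus 4/9.
The radius of convergence is the smallest modulus among the singular points: 4/9.
At the order-1 pole 4/9 set g(w) = (w - (4/9))*f(w) = -19*w**2/18 + 25*w/18 + 5/19.
Simple pole: residue = g(a) at a = 4/9, which is 9307/13851.


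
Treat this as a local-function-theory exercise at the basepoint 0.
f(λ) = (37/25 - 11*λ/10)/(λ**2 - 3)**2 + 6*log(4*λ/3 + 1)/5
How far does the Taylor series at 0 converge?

The radius of convergence is 3/4.

Denominator factor (λ**2 - 3)^2: discriminant 12, real irrational roots sqrt(3) and -sqrt(3); poles of order 2, moduli sqrt(3) and sqrt(3).
Branch term (6/5)*log(1 - λ/(-3/4)): its argument vanishes at λ = -3/4, a logarithmic branch point, modulus 3/4.
The radius of convergence is the smallest modulus among the singular points: 3/4.


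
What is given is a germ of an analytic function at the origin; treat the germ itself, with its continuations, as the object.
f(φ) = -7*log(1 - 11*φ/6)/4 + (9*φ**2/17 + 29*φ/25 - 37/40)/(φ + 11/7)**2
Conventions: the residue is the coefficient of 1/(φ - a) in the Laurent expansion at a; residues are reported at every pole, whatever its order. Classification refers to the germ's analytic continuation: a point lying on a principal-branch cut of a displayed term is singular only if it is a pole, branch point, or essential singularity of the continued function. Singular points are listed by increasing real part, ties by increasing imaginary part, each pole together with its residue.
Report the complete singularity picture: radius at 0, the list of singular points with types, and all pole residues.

Denominator factor (φ + 11/7)^2: pole of order 2 at -11/7, modulus 11/7.
Branch term (-7/4)*log(1 - φ/(6/11)): its argument vanishes at φ = 6/11, a logarithmic branch point, modulus 6/11.
The radius of convergence is the smallest modulus among the singular points: 6/11.
The branch term is analytic at -11/7 and contributes nothing to the residue; only the rational part matters.
At the order-2 pole -11/7 set g(φ) = (φ - (-11/7))^2*(rational part) = 9*φ**2/17 + 29*φ/25 - 37/40.
Order-2 pole: residue = g'(a); g'(-11/7) = -1499/2975, so the residue is -1499/2975.
List the singular points by increasing real part (a conjugate pair: the negative imaginary part first).

Radius of convergence at 0: 6/11.
At -11/7: a pole of order 2; residue -1499/2975.
At 6/11: a logarithmic branch point.


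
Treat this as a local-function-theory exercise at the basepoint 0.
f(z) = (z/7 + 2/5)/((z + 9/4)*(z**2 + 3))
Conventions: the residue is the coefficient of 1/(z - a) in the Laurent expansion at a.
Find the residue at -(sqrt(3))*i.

The residue is (-22/4515) + ((124/4515)*sqrt(3))*i.

The factor z**2 + 3 splits as (z - a)(z - a') with a = -(sqrt(3))*i, a' = (sqrt(3))*i. At the order-1 pole a set g(z) = (z - a)*f(z) = [(z/7 + 2/5)/(z + 9/4)] / (z - a').
Simple pole: residue = g(a) at a = -(sqrt(3))*i, which is (-22/4515) + ((124/4515)*sqrt(3))*i.


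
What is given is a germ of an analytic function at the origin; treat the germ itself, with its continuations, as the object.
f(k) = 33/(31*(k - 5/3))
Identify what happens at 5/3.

The point is a pole of order 1.

The denominator factor k - 5/3 vanishes at 5/3 and appears to the power 1; the numerator there equals 33/31, nonzero, and no other factor vanishes.
Hence a pole whose order is the multiplicity, 1.


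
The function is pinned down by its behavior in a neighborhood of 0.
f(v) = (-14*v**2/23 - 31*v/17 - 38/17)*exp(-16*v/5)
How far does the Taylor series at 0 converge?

The factor exp(-16*v/5) is entire and contributes no finite singular point.
The polynomial part has no poles.
No finite singular points: the Taylor series at 0 converges everywhere.

The radius of convergence is infinite.


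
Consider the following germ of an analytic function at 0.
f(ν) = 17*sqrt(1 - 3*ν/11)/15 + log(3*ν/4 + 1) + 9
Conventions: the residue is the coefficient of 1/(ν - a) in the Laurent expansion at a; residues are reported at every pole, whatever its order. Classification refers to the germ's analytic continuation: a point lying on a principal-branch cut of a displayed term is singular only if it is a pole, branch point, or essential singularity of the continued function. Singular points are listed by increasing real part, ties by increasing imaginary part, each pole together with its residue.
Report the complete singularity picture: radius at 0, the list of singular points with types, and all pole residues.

Radius of convergence at 0: 4/3.
At -4/3: a logarithmic branch point.
At 11/3: an algebraic (square-root) branch point.

Branch term (17/15)*sqrt(1 - ν/(11/3)): its argument vanishes at ν = 11/3, a square-root branch point, modulus 11/3.
Branch term (1)*log(1 - ν/(-4/3)): its argument vanishes at ν = -4/3, a logarithmic branch point, modulus 4/3.
The radius of convergence is the smallest modulus among the singular points: 4/3.
List the singular points by increasing real part (a conjugate pair: the negative imaginary part first).


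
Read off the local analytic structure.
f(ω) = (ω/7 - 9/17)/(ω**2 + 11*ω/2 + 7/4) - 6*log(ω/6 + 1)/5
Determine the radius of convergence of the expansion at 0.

The radius of convergence is 11/4 - (1/4)*sqrt(93).

Denominator factor (ω**2 + 11*ω/2 + 7/4): discriminant 93/4, real irrational roots -11/4 + (1/4)*sqrt(93) and -11/4 - (1/4)*sqrt(93); poles of order 1, moduli 11/4 - (1/4)*sqrt(93) and 11/4 + (1/4)*sqrt(93).
Branch term (-6/5)*log(1 - ω/(-6)): its argument vanishes at ω = -6, a logarithmic branch point, modulus 6.
The radius of convergence is the smallest modulus among the singular points: 11/4 - (1/4)*sqrt(93).


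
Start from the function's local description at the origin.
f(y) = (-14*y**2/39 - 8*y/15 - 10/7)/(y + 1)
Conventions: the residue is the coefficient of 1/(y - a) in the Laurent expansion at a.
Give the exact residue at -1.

At the order-1 pole -1 set g(y) = (y - (-1))*f(y) = -14*y**2/39 - 8*y/15 - 10/7.
Simple pole: residue = g(a) at a = -1, which is -1712/1365.

The residue is -1712/1365.


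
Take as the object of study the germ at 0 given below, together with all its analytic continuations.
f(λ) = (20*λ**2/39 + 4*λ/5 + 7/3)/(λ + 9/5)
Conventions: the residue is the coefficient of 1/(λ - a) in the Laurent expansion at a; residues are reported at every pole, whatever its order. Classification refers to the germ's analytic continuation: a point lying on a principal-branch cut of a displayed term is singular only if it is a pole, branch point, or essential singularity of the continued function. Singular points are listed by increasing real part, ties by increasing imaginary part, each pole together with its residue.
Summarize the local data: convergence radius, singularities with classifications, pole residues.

Radius of convergence at 0: 9/5.
At -9/5: a pole of order 1; residue 2491/975.

Denominator factor (λ + 9/5): pole of order 1 at -9/5, modulus 9/5.
The radius of convergence is the smallest modulus among the singular points: 9/5.
At the order-1 pole -9/5 set g(λ) = (λ - (-9/5))*f(λ) = 20*λ**2/39 + 4*λ/5 + 7/3.
Simple pole: residue = g(a) at a = -9/5, which is 2491/975.


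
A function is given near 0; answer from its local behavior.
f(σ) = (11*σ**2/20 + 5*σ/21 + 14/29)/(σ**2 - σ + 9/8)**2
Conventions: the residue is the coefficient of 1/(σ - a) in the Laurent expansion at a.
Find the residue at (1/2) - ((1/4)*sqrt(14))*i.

The factor σ**2 - σ + 9/8 splits as (σ - a)(σ - a') with a = (1/2) - ((1/4)*sqrt(14))*i, a' = (1/2) + ((1/4)*sqrt(14))*i. At the order-2 pole a set g(σ) = (σ - a)^2*f(σ) = [11*σ**2/20 + 5*σ/21 + 14/29] / (σ - a')^2.
Order-2 pole: residue = g'(a); g'((1/2) - ((1/4)*sqrt(14))*i) = ((118931/1193640)*sqrt(14))*i, so the residue is ((118931/1193640)*sqrt(14))*i.

The residue is ((118931/1193640)*sqrt(14))*i.


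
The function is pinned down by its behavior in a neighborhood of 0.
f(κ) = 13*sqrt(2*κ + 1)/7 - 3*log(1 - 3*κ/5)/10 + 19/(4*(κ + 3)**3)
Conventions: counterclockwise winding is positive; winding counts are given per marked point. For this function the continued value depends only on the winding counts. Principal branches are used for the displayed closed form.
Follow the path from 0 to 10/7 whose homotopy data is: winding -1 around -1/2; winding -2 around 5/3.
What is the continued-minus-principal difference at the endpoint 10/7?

Continued minus principal equals (-(78/49)*sqrt(21)) + ((6/5)*pi)*i.

The rational part is single-valued and drops out of the difference; each branch term changes only by its own monodromy.
(-3/10)*log(1 - κ/(5/3)): each positive loop around 5/3 adds 2*pi*i to the log, so winding -2 contributes (-3/10)*(-2)*2*pi*i = (6/5)*pi*i.
(13/7)*sqrt(1 - κ/(-1/2)): winding -1 is odd, the square root flips sign, contributing -2*(13/7)*sqrt(1 - (10/7)/(-1/2)) = -2*(13/7)*sqrt(27/7) = -(78/49)*sqrt(21).
Summing the contributions at κ = 10/7 gives (-(78/49)*sqrt(21)) + ((6/5)*pi)*i.


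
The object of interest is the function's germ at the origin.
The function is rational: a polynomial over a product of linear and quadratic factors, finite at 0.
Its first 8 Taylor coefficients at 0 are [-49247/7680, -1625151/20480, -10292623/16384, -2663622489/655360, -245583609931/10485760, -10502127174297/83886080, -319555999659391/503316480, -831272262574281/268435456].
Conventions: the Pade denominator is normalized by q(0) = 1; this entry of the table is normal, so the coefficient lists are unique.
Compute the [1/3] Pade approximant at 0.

The Pade approximant has numerator coefficients [-49247/7680, -5269429/1128960]; denominator coefficients [1, -13697/1176, 144771/3136, -1607177/25088].

Taylor coefficients needed (read off): a_0 = -49247/7680, a_1 = -1625151/20480, a_2 = -10292623/16384, a_3 = -2663622489/655360, a_4 = -245583609931/10485760.
Write the denominator as Q(r) = 1 + q1*r + q2*r^2 + q3*r^3. Requiring Q*f - P = O(r^5) with deg P <= 1 kills the coefficients of r^2..r^4 in Q*f:
  r^2: a_2 + q1*a_1 + q2*a_0 = 0, i.e. -10292623/16384 + (-1625151/20480)*q1 + (-49247/7680)*q2 = 0.
  r^3: a_3 + q1*a_2 + q2*a_1 + q3*a_0 = 0, i.e. -2663622489/655360 + (-10292623/16384)*q1 + (-1625151/20480)*q2 + (-49247/7680)*q3 = 0.
  r^4: a_4 + q1*a_3 + q2*a_2 + q3*a_1 = 0, i.e. -245583609931/10485760 + (-2663622489/655360)*q1 + (-10292623/16384)*q2 + (-1625151/20480)*q3 = 0.
Solving this linear system: q1 = -13697/1176, q2 = 144771/3136, q3 = -1607177/25088.
The numerator is Q*f truncated at degree 1: P0 = a_0 = -49247/7680; P1 = a_1 + q1*a_0 = -5269429/1128960.


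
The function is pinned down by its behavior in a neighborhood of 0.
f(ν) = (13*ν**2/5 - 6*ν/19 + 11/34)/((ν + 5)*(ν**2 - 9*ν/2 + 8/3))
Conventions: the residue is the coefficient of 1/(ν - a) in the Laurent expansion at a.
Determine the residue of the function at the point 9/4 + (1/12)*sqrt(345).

The residue is 307807/486115 + (93116/2430575)*sqrt(345).

The factor ν**2 - 9*ν/2 + 8/3 splits as (ν - a)(ν - a') with a = 9/4 + (1/12)*sqrt(345), a' = 9/4 - (1/12)*sqrt(345). At the order-1 pole a set g(ν) = (ν - a)*f(ν) = [(13*ν**2/5 - 6*ν/19 + 11/34)/(ν + 5)] / (ν - a').
Simple pole: residue = g(a) at a = 9/4 + (1/12)*sqrt(345), which is 307807/486115 + (93116/2430575)*sqrt(345).


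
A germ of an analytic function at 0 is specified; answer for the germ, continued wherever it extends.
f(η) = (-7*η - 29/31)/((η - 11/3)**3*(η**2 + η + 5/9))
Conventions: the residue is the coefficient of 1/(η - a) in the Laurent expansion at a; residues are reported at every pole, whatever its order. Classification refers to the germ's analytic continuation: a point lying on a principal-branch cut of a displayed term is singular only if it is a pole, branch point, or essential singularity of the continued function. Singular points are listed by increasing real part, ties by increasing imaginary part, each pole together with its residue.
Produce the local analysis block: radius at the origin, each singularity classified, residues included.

Denominator factor (η**2 + η + 5/9): discriminant -11/9, complex-conjugate roots (-1/2) + ((1/6)*sqrt(11))*i and (-1/2) - ((1/6)*sqrt(11))*i; poles of order 1, moduli (1/3)*sqrt(5) and (1/3)*sqrt(5).
Denominator factor (η - 11/3)^3: pole of order 3 at 11/3, modulus 11/3.
The radius of convergence is the smallest modulus among the singular points: (1/3)*sqrt(5).
The factor η**2 + η + 5/9 splits as (η - a)(η - a') with a = (-1/2) - ((1/6)*sqrt(11))*i, a' = (-1/2) + ((1/6)*sqrt(11))*i. At the order-1 pole a set g(η) = (η - a)*f(η) = [(-7*η - 29/31)/(η - 11/3)**3] / (η - a').
Simple pole: residue = g(a) at a = (-1/2) - ((1/6)*sqrt(11))*i, which is (290309/9230374) - ((1438621/101534114)*sqrt(11))*i.
The factor η**2 + η + 5/9 splits as (η - a)(η - a') with a = (-1/2) + ((1/6)*sqrt(11))*i, a' = (-1/2) - ((1/6)*sqrt(11))*i. At the order-1 pole a set g(η) = (η - a)*f(η) = [(-7*η - 29/31)/(η - 11/3)**3] / (η - a').
Simple pole: residue = g(a) at a = (-1/2) + ((1/6)*sqrt(11))*i, which is (290309/9230374) + ((1438621/101534114)*sqrt(11))*i.
At the order-3 pole 11/3 set g(η) = (η - (11/3))^3*f(η) = (-7*η - 29/31)/(η**2 + η + 5/9).
Order-3 pole: residue = g''(a)/2; g''(11/3) = -580618/4615187, so the residue is -290309/4615187.
List the singular points by increasing real part (a conjugate pair: the negative imaginary part first).

Radius of convergence at 0: (1/3)*sqrt(5).
At (-1/2) - ((1/6)*sqrt(11))*i: a pole of order 1; residue (290309/9230374) - ((1438621/101534114)*sqrt(11))*i.
At (-1/2) + ((1/6)*sqrt(11))*i: a pole of order 1; residue (290309/9230374) + ((1438621/101534114)*sqrt(11))*i.
At 11/3: a pole of order 3; residue -290309/4615187.
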